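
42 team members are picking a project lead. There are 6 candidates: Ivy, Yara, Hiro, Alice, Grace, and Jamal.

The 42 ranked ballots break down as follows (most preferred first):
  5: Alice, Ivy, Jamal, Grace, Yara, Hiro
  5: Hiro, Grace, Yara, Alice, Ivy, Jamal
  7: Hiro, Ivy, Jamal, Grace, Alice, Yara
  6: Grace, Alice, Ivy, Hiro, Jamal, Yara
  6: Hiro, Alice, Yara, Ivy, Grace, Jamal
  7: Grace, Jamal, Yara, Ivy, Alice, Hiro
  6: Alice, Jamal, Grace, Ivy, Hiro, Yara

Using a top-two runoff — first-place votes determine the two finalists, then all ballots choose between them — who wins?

Grace

Round 1 first-place votes: Ivy 0, Yara 0, Hiro 18, Alice 11, Grace 13, Jamal 0. Hiro and Grace advance.
Runoff: Hiro is ranked above Grace on 18 ballots, Grace above Hiro on 24.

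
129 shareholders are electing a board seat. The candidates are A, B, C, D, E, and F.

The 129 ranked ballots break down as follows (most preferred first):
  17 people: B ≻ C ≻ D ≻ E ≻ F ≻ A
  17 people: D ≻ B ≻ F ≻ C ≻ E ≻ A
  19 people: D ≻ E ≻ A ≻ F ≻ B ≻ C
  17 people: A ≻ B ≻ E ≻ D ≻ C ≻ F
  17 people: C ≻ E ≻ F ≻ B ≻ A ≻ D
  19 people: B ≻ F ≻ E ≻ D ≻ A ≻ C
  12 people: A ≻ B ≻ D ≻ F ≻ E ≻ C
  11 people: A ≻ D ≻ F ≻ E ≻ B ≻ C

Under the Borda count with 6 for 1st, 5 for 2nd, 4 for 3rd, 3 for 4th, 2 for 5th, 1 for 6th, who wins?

B

A: 17×1 + 17×1 + 19×4 + 17×6 + 17×2 + 19×2 + 12×6 + 11×6 = 422
B: 17×6 + 17×5 + 19×2 + 17×5 + 17×3 + 19×6 + 12×5 + 11×2 = 557
C: 17×5 + 17×3 + 19×1 + 17×2 + 17×6 + 19×1 + 12×1 + 11×1 = 333
D: 17×4 + 17×6 + 19×6 + 17×3 + 17×1 + 19×3 + 12×4 + 11×5 = 512
E: 17×3 + 17×2 + 19×5 + 17×4 + 17×5 + 19×4 + 12×2 + 11×3 = 466
F: 17×2 + 17×4 + 19×3 + 17×1 + 17×4 + 19×5 + 12×3 + 11×4 = 419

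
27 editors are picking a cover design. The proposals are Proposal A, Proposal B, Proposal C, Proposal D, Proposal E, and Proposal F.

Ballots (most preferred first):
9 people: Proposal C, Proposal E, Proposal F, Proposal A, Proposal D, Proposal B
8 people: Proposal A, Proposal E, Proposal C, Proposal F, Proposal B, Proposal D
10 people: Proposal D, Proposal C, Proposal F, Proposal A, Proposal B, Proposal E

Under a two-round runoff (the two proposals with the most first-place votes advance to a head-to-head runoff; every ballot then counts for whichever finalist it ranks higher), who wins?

Proposal C

Round 1 first-place votes: Proposal A 8, Proposal B 0, Proposal C 9, Proposal D 10, Proposal E 0, Proposal F 0. Proposal D and Proposal C advance.
Runoff: Proposal D is ranked above Proposal C on 10 ballots, Proposal C above Proposal D on 17.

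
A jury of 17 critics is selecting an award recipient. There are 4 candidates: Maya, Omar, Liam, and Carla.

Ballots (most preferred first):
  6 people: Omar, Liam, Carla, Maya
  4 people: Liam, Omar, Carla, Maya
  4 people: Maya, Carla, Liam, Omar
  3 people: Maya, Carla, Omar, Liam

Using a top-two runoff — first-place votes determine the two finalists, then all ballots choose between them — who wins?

Round 1 first-place votes: Maya 7, Omar 6, Liam 4, Carla 0. Maya and Omar advance.
Runoff: Maya is ranked above Omar on 7 ballots, Omar above Maya on 10.

Omar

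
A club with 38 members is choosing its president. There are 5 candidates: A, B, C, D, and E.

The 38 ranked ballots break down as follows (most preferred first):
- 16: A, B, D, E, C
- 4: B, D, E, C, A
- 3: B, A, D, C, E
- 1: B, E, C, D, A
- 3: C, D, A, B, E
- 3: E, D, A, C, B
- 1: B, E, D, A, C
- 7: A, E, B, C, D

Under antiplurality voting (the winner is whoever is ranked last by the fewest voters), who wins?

B

Last-place votes: A 5, B 3, C 17, D 7, E 6.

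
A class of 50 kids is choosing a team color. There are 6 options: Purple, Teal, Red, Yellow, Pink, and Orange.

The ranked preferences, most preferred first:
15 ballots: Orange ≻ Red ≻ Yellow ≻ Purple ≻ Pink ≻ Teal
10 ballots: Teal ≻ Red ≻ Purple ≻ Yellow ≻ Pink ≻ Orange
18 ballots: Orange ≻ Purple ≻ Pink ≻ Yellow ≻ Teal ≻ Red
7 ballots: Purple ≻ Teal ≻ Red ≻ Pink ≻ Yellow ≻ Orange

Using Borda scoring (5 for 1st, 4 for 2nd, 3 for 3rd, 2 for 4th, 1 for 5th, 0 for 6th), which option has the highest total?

Purple

Purple: 15×2 + 10×3 + 18×4 + 7×5 = 167
Teal: 15×0 + 10×5 + 18×1 + 7×4 = 96
Red: 15×4 + 10×4 + 18×0 + 7×3 = 121
Yellow: 15×3 + 10×2 + 18×2 + 7×1 = 108
Pink: 15×1 + 10×1 + 18×3 + 7×2 = 93
Orange: 15×5 + 10×0 + 18×5 + 7×0 = 165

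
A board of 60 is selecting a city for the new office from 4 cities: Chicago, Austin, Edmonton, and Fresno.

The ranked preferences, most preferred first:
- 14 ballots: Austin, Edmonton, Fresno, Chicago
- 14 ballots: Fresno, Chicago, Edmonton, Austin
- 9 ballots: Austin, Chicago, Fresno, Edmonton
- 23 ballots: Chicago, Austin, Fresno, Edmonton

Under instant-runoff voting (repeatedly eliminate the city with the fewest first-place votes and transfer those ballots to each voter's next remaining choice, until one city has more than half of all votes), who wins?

Round 1: Chicago 23, Austin 23, Edmonton 0, Fresno 14. Edmonton eliminated.
Round 2: Chicago 23, Austin 23, Fresno 14. Fresno eliminated.
Round 3: Chicago 37, Austin 23. Chicago has a majority (≥31).

Chicago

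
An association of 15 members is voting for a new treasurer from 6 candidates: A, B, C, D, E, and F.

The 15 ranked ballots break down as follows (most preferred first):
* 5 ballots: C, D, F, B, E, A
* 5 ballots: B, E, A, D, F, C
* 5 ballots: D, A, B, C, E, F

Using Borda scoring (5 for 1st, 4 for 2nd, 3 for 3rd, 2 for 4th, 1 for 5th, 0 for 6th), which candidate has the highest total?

A: 5×0 + 5×3 + 5×4 = 35
B: 5×2 + 5×5 + 5×3 = 50
C: 5×5 + 5×0 + 5×2 = 35
D: 5×4 + 5×2 + 5×5 = 55
E: 5×1 + 5×4 + 5×1 = 30
F: 5×3 + 5×1 + 5×0 = 20

D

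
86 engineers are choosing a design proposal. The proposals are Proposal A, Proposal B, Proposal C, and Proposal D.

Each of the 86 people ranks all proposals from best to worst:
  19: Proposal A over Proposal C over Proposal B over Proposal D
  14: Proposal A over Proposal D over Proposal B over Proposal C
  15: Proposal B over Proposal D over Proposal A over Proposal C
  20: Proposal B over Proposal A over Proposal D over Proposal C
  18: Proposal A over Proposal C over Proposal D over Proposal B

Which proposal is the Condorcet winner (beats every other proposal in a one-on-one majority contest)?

Proposal A vs Proposal B: 51–35
Proposal A vs Proposal C: 86–0
Proposal A vs Proposal D: 71–15
Proposal A beats every other proposal.

Proposal A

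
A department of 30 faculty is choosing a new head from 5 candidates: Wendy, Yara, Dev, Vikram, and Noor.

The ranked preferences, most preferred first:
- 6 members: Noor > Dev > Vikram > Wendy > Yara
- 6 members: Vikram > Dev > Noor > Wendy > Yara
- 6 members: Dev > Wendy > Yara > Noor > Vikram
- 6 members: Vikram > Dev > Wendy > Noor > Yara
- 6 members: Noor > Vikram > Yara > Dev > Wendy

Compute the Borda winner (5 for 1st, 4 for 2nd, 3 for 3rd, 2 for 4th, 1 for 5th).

Dev

Wendy: 6×2 + 6×2 + 6×4 + 6×3 + 6×1 = 72
Yara: 6×1 + 6×1 + 6×3 + 6×1 + 6×3 = 54
Dev: 6×4 + 6×4 + 6×5 + 6×4 + 6×2 = 114
Vikram: 6×3 + 6×5 + 6×1 + 6×5 + 6×4 = 108
Noor: 6×5 + 6×3 + 6×2 + 6×2 + 6×5 = 102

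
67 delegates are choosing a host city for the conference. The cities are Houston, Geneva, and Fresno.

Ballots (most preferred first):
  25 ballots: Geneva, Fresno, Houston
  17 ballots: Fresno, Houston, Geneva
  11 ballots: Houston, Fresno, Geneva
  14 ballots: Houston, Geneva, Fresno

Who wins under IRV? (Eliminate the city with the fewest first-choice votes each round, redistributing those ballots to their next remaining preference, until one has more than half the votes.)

Houston

Round 1: Houston 25, Geneva 25, Fresno 17. Fresno eliminated.
Round 2: Houston 42, Geneva 25. Houston has a majority (≥34).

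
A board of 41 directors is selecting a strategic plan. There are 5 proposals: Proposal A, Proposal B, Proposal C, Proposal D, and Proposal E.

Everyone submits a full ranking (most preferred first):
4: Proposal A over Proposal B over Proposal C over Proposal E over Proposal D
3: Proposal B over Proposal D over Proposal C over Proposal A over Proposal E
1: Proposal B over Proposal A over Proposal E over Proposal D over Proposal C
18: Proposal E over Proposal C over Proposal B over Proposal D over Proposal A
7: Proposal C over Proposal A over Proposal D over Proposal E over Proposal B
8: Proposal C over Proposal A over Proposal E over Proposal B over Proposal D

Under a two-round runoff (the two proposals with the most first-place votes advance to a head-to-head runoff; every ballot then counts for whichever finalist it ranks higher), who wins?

Proposal C

Round 1 first-place votes: Proposal A 4, Proposal B 4, Proposal C 15, Proposal D 0, Proposal E 18. Proposal E and Proposal C advance.
Runoff: Proposal E is ranked above Proposal C on 19 ballots, Proposal C above Proposal E on 22.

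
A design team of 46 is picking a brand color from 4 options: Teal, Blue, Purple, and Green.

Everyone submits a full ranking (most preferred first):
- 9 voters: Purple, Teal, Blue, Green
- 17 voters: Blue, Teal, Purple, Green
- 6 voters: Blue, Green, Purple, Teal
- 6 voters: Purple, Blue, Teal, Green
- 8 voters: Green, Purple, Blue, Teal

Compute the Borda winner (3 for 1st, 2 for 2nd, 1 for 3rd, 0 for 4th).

Blue

Teal: 9×2 + 17×2 + 6×0 + 6×1 + 8×0 = 58
Blue: 9×1 + 17×3 + 6×3 + 6×2 + 8×1 = 98
Purple: 9×3 + 17×1 + 6×1 + 6×3 + 8×2 = 84
Green: 9×0 + 17×0 + 6×2 + 6×0 + 8×3 = 36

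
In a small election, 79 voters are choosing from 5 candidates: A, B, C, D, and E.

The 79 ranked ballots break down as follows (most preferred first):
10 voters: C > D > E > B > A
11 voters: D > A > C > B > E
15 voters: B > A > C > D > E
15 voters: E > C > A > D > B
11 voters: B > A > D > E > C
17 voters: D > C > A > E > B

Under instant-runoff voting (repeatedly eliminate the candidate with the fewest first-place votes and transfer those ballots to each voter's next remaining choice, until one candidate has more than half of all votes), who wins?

Round 1: A 0, B 26, C 10, D 28, E 15. A eliminated.
Round 2: B 26, C 10, D 28, E 15. C eliminated.
Round 3: B 26, D 38, E 15. E eliminated.
Round 4: B 26, D 53. D has a majority (≥40).

D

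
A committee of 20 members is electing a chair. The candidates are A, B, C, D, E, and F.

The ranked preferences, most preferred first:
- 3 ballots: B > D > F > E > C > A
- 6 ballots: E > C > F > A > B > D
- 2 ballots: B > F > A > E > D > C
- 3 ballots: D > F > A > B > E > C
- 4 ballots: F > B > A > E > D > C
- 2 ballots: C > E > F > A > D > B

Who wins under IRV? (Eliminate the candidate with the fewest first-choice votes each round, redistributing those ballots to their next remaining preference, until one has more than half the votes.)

Round 1: A 0, B 5, C 2, D 3, E 6, F 4. A eliminated.
Round 2: B 5, C 2, D 3, E 6, F 4. C eliminated.
Round 3: B 5, D 3, E 8, F 4. D eliminated.
Round 4: B 5, E 8, F 7. B eliminated.
Round 5: E 8, F 12. F has a majority (≥11).

F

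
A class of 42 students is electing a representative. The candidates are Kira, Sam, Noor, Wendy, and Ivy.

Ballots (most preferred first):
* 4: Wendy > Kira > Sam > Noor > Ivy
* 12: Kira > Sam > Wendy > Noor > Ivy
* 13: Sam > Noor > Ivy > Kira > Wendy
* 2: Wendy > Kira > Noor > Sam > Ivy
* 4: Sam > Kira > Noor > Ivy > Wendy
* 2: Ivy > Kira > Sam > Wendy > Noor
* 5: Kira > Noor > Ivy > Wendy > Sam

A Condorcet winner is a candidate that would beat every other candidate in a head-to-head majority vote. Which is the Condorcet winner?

Kira

Kira vs Sam: 25–17
Kira vs Noor: 29–13
Kira vs Wendy: 36–6
Kira vs Ivy: 27–15
Kira beats every other candidate.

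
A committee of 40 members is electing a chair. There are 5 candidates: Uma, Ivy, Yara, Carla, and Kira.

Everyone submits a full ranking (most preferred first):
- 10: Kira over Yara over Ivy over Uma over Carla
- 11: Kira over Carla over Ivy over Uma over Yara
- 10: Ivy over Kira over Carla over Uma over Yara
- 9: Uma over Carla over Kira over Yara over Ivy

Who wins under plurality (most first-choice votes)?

First-place votes: Uma 9, Ivy 10, Yara 0, Carla 0, Kira 21.

Kira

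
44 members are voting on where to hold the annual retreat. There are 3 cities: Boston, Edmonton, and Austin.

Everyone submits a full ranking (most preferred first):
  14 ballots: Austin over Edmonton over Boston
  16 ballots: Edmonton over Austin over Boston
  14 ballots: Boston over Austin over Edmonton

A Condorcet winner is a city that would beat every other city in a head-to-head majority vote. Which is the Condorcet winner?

Austin

Austin vs Boston: 30–14
Austin vs Edmonton: 28–16
Austin beats every other city.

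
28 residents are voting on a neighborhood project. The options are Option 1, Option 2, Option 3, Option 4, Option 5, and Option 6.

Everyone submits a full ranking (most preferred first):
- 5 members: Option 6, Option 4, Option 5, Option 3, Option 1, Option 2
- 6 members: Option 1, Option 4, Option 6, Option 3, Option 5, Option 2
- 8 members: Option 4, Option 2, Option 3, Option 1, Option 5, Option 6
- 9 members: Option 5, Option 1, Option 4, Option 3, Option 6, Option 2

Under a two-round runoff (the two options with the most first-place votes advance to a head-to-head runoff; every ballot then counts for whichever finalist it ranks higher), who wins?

Round 1 first-place votes: Option 1 6, Option 2 0, Option 3 0, Option 4 8, Option 5 9, Option 6 5. Option 5 and Option 4 advance.
Runoff: Option 5 is ranked above Option 4 on 9 ballots, Option 4 above Option 5 on 19.

Option 4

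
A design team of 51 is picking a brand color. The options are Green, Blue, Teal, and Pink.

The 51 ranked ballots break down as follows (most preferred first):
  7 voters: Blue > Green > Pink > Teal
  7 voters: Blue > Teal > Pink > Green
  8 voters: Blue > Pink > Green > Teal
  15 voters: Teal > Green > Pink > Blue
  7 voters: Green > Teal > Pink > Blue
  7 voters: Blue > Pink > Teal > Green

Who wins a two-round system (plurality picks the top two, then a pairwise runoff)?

Round 1 first-place votes: Green 7, Blue 29, Teal 15, Pink 0. Blue and Teal advance.
Runoff: Blue is ranked above Teal on 29 ballots, Teal above Blue on 22.

Blue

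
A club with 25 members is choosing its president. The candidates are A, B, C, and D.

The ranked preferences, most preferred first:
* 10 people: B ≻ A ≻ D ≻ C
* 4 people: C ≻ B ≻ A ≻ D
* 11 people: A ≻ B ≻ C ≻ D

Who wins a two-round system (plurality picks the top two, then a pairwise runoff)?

Round 1 first-place votes: A 11, B 10, C 4, D 0. A and B advance.
Runoff: A is ranked above B on 11 ballots, B above A on 14.

B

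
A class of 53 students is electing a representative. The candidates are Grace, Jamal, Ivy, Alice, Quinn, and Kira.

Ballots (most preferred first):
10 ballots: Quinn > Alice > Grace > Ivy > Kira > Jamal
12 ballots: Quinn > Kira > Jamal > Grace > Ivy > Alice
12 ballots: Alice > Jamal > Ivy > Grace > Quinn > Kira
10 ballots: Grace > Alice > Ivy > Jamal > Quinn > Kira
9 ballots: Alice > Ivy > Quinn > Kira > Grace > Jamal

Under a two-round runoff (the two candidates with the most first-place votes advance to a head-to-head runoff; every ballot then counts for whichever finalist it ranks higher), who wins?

Round 1 first-place votes: Grace 10, Jamal 0, Ivy 0, Alice 21, Quinn 22, Kira 0. Quinn and Alice advance.
Runoff: Quinn is ranked above Alice on 22 ballots, Alice above Quinn on 31.

Alice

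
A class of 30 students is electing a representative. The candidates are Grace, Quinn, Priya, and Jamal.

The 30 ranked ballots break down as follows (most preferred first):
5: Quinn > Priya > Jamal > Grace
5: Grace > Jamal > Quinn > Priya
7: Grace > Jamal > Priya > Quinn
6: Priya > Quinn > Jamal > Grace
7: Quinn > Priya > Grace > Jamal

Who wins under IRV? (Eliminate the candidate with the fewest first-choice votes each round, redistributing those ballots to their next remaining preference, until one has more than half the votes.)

Round 1: Grace 12, Quinn 12, Priya 6, Jamal 0. Jamal eliminated.
Round 2: Grace 12, Quinn 12, Priya 6. Priya eliminated.
Round 3: Grace 12, Quinn 18. Quinn has a majority (≥16).

Quinn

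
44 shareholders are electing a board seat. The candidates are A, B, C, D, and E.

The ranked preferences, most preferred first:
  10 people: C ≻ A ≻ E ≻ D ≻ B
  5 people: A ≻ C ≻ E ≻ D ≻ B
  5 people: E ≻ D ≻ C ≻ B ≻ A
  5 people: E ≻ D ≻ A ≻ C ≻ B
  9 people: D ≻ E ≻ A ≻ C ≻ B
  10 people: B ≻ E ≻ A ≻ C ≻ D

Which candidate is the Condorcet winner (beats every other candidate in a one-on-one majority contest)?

E

E vs A: 29–15
E vs B: 34–10
E vs C: 29–15
E vs D: 35–9
E beats every other candidate.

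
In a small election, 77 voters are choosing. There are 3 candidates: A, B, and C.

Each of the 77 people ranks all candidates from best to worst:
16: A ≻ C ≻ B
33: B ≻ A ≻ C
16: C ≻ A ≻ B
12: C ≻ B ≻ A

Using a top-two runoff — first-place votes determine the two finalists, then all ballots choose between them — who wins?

Round 1 first-place votes: A 16, B 33, C 28. B and C advance.
Runoff: B is ranked above C on 33 ballots, C above B on 44.

C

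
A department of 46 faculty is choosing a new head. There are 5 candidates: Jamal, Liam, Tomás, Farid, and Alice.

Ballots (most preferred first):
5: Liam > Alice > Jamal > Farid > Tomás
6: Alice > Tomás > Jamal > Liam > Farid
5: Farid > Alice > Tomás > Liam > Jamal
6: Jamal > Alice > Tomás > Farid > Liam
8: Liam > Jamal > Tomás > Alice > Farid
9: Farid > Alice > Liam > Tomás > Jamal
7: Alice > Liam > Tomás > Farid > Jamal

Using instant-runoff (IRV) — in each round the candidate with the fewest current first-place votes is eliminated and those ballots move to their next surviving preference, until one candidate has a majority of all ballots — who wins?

Round 1: Jamal 6, Liam 13, Tomás 0, Farid 14, Alice 13. Tomás eliminated.
Round 2: Jamal 6, Liam 13, Farid 14, Alice 13. Jamal eliminated.
Round 3: Liam 13, Farid 14, Alice 19. Liam eliminated.
Round 4: Farid 14, Alice 32. Alice has a majority (≥24).

Alice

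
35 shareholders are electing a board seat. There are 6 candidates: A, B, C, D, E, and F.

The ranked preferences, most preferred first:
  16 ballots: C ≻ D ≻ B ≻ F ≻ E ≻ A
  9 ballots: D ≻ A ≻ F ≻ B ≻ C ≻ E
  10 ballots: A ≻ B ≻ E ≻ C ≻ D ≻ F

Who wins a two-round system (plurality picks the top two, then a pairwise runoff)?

Round 1 first-place votes: A 10, B 0, C 16, D 9, E 0, F 0. C and A advance.
Runoff: C is ranked above A on 16 ballots, A above C on 19.

A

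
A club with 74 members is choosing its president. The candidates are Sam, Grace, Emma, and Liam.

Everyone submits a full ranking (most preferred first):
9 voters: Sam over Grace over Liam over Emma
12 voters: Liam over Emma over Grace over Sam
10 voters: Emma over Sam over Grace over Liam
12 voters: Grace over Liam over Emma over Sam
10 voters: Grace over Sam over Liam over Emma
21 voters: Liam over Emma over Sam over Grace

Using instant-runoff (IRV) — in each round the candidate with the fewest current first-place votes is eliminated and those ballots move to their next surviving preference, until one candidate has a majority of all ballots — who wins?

Grace

Round 1: Sam 9, Grace 22, Emma 10, Liam 33. Sam eliminated.
Round 2: Grace 31, Emma 10, Liam 33. Emma eliminated.
Round 3: Grace 41, Liam 33. Grace has a majority (≥38).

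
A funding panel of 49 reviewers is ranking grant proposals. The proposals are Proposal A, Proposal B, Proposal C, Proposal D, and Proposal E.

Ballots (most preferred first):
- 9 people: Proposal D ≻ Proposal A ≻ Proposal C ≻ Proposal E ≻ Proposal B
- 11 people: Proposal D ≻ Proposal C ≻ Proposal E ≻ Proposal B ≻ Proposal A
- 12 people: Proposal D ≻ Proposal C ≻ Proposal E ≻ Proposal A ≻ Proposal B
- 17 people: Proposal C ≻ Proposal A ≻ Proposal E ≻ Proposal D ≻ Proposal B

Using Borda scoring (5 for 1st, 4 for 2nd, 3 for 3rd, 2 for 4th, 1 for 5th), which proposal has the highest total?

Proposal A: 9×4 + 11×1 + 12×2 + 17×4 = 139
Proposal B: 9×1 + 11×2 + 12×1 + 17×1 = 60
Proposal C: 9×3 + 11×4 + 12×4 + 17×5 = 204
Proposal D: 9×5 + 11×5 + 12×5 + 17×2 = 194
Proposal E: 9×2 + 11×3 + 12×3 + 17×3 = 138

Proposal C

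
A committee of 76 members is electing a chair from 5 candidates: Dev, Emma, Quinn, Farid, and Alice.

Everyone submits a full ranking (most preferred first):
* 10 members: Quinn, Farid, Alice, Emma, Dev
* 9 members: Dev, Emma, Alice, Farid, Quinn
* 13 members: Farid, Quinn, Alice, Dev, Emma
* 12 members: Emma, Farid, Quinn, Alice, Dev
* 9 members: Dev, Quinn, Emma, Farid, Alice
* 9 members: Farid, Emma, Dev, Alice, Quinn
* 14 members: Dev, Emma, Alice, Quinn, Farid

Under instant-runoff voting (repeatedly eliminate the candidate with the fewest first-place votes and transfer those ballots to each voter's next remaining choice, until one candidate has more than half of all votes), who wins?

Round 1: Dev 32, Emma 12, Quinn 10, Farid 22, Alice 0. Alice eliminated.
Round 2: Dev 32, Emma 12, Quinn 10, Farid 22. Quinn eliminated.
Round 3: Dev 32, Emma 12, Farid 32. Emma eliminated.
Round 4: Dev 32, Farid 44. Farid has a majority (≥39).

Farid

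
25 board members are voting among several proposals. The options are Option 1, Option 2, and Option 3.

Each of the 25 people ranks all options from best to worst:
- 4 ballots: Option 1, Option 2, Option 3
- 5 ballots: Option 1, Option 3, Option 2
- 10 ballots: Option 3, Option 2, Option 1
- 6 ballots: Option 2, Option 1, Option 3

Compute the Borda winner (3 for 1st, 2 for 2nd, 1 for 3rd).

Option 1: 4×3 + 5×3 + 10×1 + 6×2 = 49
Option 2: 4×2 + 5×1 + 10×2 + 6×3 = 51
Option 3: 4×1 + 5×2 + 10×3 + 6×1 = 50

Option 2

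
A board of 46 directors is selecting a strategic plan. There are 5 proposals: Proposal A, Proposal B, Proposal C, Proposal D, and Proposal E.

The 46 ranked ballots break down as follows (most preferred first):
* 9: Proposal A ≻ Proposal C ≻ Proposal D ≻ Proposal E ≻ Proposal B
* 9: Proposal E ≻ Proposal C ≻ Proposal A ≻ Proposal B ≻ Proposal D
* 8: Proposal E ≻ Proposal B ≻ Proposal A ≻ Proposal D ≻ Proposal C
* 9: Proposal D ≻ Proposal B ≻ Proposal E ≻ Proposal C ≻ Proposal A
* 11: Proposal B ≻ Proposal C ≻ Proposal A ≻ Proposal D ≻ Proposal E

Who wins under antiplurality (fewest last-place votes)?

Proposal C

Last-place votes: Proposal A 9, Proposal B 9, Proposal C 8, Proposal D 9, Proposal E 11.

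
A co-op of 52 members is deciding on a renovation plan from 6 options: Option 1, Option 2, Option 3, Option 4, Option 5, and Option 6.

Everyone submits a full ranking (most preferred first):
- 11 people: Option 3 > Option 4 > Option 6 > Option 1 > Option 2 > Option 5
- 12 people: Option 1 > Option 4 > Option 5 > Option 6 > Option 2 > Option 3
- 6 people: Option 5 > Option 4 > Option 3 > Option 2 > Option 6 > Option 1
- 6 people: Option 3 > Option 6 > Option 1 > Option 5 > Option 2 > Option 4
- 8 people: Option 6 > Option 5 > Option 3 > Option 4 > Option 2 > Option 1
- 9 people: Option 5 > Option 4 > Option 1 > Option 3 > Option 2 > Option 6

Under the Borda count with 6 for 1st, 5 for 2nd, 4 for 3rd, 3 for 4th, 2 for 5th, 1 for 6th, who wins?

Option 1: 11×3 + 12×6 + 6×1 + 6×4 + 8×1 + 9×4 = 179
Option 2: 11×2 + 12×2 + 6×3 + 6×2 + 8×2 + 9×2 = 110
Option 3: 11×6 + 12×1 + 6×4 + 6×6 + 8×4 + 9×3 = 197
Option 4: 11×5 + 12×5 + 6×5 + 6×1 + 8×3 + 9×5 = 220
Option 5: 11×1 + 12×4 + 6×6 + 6×3 + 8×5 + 9×6 = 207
Option 6: 11×4 + 12×3 + 6×2 + 6×5 + 8×6 + 9×1 = 179

Option 4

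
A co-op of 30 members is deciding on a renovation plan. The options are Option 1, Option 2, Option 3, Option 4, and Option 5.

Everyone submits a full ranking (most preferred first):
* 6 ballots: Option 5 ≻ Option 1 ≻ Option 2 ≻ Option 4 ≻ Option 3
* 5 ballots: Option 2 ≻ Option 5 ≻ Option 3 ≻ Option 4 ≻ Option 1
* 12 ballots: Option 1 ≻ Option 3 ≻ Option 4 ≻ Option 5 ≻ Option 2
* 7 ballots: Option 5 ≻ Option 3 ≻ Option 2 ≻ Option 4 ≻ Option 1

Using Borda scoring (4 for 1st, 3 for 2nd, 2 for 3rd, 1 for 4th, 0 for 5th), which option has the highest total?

Option 5

Option 1: 6×3 + 5×0 + 12×4 + 7×0 = 66
Option 2: 6×2 + 5×4 + 12×0 + 7×2 = 46
Option 3: 6×0 + 5×2 + 12×3 + 7×3 = 67
Option 4: 6×1 + 5×1 + 12×2 + 7×1 = 42
Option 5: 6×4 + 5×3 + 12×1 + 7×4 = 79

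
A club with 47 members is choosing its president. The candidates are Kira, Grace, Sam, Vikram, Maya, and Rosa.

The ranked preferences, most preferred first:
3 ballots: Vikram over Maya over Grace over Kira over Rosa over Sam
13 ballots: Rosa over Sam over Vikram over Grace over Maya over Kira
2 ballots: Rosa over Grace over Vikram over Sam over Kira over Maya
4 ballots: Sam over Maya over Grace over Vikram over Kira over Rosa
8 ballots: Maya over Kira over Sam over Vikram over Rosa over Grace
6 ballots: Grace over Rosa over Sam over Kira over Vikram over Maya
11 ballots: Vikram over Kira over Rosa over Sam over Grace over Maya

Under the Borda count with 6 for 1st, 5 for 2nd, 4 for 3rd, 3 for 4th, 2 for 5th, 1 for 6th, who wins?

Kira: 3×3 + 13×1 + 2×2 + 4×2 + 8×5 + 6×3 + 11×5 = 147
Grace: 3×4 + 13×3 + 2×5 + 4×4 + 8×1 + 6×6 + 11×2 = 143
Sam: 3×1 + 13×5 + 2×3 + 4×6 + 8×4 + 6×4 + 11×3 = 187
Vikram: 3×6 + 13×4 + 2×4 + 4×3 + 8×3 + 6×2 + 11×6 = 192
Maya: 3×5 + 13×2 + 2×1 + 4×5 + 8×6 + 6×1 + 11×1 = 128
Rosa: 3×2 + 13×6 + 2×6 + 4×1 + 8×2 + 6×5 + 11×4 = 190

Vikram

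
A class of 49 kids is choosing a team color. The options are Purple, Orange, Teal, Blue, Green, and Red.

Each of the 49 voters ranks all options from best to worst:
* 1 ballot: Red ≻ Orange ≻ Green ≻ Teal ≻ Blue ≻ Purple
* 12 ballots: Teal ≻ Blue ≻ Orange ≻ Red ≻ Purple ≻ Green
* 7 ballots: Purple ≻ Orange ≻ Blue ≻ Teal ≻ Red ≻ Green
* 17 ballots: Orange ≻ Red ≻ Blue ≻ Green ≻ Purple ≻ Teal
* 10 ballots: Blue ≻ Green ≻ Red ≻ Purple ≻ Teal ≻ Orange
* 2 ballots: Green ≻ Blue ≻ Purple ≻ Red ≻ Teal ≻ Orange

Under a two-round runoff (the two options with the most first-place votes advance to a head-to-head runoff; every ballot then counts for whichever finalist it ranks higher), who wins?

Orange

Round 1 first-place votes: Purple 7, Orange 17, Teal 12, Blue 10, Green 2, Red 1. Orange and Teal advance.
Runoff: Orange is ranked above Teal on 25 ballots, Teal above Orange on 24.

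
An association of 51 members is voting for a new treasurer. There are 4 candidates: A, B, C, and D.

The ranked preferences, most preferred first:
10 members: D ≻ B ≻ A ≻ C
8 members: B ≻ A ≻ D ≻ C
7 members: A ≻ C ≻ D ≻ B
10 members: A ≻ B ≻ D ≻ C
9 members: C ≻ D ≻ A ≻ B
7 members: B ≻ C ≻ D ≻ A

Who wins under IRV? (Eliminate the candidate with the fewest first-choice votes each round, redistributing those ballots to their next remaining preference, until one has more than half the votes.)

Round 1: A 17, B 15, C 9, D 10. C eliminated.
Round 2: A 17, B 15, D 19. B eliminated.
Round 3: A 25, D 26. D has a majority (≥26).

D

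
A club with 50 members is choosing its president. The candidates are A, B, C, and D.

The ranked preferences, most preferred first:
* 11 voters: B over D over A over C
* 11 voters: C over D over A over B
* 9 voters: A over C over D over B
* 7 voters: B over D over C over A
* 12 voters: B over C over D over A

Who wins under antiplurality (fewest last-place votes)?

D

Last-place votes: A 19, B 20, C 11, D 0.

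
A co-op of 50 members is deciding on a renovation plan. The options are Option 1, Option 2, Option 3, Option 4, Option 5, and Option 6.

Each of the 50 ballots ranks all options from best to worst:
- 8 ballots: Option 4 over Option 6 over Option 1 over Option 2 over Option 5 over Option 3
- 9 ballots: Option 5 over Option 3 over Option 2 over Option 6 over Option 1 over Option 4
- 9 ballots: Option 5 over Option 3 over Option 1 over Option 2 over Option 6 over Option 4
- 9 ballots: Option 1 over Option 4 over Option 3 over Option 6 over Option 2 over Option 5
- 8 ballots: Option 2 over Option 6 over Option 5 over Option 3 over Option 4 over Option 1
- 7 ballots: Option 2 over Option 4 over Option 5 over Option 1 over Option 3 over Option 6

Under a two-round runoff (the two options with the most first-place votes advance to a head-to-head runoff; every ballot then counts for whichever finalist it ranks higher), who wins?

Option 2

Round 1 first-place votes: Option 1 9, Option 2 15, Option 3 0, Option 4 8, Option 5 18, Option 6 0. Option 5 and Option 2 advance.
Runoff: Option 5 is ranked above Option 2 on 18 ballots, Option 2 above Option 5 on 32.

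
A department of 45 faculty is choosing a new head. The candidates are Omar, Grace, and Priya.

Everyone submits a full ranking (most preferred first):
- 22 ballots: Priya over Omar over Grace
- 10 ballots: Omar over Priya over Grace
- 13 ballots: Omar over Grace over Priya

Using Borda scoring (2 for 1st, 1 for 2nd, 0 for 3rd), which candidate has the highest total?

Omar: 22×1 + 10×2 + 13×2 = 68
Grace: 22×0 + 10×0 + 13×1 = 13
Priya: 22×2 + 10×1 + 13×0 = 54

Omar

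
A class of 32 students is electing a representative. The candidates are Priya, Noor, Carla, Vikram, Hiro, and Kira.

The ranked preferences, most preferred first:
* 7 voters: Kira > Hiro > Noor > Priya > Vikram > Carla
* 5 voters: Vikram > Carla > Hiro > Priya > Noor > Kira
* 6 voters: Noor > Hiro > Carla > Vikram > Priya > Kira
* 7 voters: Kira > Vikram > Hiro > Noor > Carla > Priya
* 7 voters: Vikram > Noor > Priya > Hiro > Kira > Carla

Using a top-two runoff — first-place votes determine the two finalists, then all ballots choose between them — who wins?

Round 1 first-place votes: Priya 0, Noor 6, Carla 0, Vikram 12, Hiro 0, Kira 14. Kira and Vikram advance.
Runoff: Kira is ranked above Vikram on 14 ballots, Vikram above Kira on 18.

Vikram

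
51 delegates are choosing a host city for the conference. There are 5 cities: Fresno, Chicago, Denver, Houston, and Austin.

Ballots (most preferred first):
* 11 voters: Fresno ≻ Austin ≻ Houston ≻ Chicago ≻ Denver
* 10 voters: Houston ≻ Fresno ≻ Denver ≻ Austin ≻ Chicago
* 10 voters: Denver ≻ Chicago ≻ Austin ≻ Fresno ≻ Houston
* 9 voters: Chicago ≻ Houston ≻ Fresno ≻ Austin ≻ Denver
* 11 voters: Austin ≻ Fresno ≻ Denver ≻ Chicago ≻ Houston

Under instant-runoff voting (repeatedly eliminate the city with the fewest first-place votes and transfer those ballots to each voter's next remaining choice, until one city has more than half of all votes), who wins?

Round 1: Fresno 11, Chicago 9, Denver 10, Houston 10, Austin 11. Chicago eliminated.
Round 2: Fresno 11, Denver 10, Houston 19, Austin 11. Denver eliminated.
Round 3: Fresno 11, Houston 19, Austin 21. Fresno eliminated.
Round 4: Houston 19, Austin 32. Austin has a majority (≥26).

Austin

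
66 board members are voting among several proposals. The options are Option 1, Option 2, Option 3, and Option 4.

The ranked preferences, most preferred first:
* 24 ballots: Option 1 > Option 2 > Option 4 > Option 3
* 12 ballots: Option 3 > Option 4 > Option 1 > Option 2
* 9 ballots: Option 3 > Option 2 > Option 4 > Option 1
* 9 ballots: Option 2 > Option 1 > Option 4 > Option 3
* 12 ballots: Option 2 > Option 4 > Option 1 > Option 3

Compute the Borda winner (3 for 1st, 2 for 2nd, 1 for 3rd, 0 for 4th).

Option 1: 24×3 + 12×1 + 9×0 + 9×2 + 12×1 = 114
Option 2: 24×2 + 12×0 + 9×2 + 9×3 + 12×3 = 129
Option 3: 24×0 + 12×3 + 9×3 + 9×0 + 12×0 = 63
Option 4: 24×1 + 12×2 + 9×1 + 9×1 + 12×2 = 90

Option 2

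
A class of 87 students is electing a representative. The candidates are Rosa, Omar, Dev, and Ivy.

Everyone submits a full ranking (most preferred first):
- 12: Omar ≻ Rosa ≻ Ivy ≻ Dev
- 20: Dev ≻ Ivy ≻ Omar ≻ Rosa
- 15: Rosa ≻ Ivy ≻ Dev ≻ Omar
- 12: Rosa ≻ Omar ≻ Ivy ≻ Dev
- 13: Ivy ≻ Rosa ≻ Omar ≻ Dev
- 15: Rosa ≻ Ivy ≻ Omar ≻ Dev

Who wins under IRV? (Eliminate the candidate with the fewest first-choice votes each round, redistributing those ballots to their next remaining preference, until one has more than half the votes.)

Round 1: Rosa 42, Omar 12, Dev 20, Ivy 13. Omar eliminated.
Round 2: Rosa 54, Dev 20, Ivy 13. Rosa has a majority (≥44).

Rosa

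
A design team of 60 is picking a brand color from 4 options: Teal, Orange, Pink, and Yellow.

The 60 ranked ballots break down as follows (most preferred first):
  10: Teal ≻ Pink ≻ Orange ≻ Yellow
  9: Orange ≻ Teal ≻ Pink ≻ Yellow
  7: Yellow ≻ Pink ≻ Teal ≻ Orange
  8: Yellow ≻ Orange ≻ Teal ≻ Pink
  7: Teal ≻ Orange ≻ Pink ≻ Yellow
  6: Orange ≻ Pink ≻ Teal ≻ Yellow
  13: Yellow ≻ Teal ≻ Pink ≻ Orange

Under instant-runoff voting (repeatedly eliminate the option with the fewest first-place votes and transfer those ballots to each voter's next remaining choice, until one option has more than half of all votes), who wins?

Round 1: Teal 17, Orange 15, Pink 0, Yellow 28. Pink eliminated.
Round 2: Teal 17, Orange 15, Yellow 28. Orange eliminated.
Round 3: Teal 32, Yellow 28. Teal has a majority (≥31).

Teal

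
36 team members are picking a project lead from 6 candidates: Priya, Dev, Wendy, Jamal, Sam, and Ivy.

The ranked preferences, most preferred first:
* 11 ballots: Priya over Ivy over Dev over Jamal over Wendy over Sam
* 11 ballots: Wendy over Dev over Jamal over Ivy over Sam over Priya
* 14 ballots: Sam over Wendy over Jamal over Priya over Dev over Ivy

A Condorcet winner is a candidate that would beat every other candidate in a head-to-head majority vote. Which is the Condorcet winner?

Wendy

Wendy vs Priya: 25–11
Wendy vs Dev: 25–11
Wendy vs Jamal: 25–11
Wendy vs Sam: 22–14
Wendy vs Ivy: 25–11
Wendy beats every other candidate.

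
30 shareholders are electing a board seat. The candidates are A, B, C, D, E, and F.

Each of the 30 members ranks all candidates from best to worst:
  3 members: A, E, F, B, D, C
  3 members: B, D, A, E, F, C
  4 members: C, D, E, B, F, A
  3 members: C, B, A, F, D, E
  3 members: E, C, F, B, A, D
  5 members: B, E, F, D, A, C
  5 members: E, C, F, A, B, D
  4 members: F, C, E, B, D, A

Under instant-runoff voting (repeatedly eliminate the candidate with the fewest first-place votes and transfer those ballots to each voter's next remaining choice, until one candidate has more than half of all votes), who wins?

Round 1: A 3, B 8, C 7, D 0, E 8, F 4. D eliminated.
Round 2: A 3, B 8, C 7, E 8, F 4. A eliminated.
Round 3: B 8, C 7, E 11, F 4. F eliminated.
Round 4: B 8, C 11, E 11. B eliminated.
Round 5: C 11, E 19. E has a majority (≥16).

E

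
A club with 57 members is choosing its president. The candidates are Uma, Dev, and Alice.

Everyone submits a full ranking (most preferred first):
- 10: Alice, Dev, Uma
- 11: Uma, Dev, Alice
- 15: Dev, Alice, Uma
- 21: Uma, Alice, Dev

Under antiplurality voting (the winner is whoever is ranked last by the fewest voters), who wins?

Alice

Last-place votes: Uma 25, Dev 21, Alice 11.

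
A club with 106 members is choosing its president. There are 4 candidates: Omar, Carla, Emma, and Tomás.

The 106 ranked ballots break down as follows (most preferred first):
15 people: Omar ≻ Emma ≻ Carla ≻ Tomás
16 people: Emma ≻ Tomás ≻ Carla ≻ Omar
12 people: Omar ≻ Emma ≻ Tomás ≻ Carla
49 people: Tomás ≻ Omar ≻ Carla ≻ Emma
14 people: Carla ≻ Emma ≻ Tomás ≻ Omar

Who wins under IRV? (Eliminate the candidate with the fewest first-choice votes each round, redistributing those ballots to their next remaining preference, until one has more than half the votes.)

Round 1: Omar 27, Carla 14, Emma 16, Tomás 49. Carla eliminated.
Round 2: Omar 27, Emma 30, Tomás 49. Omar eliminated.
Round 3: Emma 57, Tomás 49. Emma has a majority (≥54).

Emma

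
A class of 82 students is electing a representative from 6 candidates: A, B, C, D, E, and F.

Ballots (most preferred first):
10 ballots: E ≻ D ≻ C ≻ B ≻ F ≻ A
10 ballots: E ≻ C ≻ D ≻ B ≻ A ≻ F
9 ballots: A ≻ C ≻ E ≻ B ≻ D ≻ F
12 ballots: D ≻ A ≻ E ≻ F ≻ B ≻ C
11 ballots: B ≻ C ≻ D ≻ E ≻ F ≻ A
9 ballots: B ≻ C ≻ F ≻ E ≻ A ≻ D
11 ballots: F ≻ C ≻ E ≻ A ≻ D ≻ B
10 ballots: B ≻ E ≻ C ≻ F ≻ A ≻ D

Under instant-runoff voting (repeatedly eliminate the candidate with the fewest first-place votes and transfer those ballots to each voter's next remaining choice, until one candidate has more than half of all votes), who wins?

E

Round 1: A 9, B 30, C 0, D 12, E 20, F 11. C eliminated.
Round 2: A 9, B 30, D 12, E 20, F 11. A eliminated.
Round 3: B 30, D 12, E 29, F 11. F eliminated.
Round 4: B 30, D 12, E 40. D eliminated.
Round 5: B 30, E 52. E has a majority (≥42).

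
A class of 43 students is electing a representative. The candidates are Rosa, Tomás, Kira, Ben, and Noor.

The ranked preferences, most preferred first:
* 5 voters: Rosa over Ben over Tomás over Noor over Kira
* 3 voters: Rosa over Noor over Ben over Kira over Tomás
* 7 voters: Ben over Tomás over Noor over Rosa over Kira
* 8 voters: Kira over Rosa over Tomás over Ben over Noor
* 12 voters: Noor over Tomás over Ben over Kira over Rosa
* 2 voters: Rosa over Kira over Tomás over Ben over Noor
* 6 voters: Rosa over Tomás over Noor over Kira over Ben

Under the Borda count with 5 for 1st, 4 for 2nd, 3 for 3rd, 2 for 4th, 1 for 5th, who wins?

Rosa: 5×5 + 3×5 + 7×2 + 8×4 + 12×1 + 2×5 + 6×5 = 138
Tomás: 5×3 + 3×1 + 7×4 + 8×3 + 12×4 + 2×3 + 6×4 = 148
Kira: 5×1 + 3×2 + 7×1 + 8×5 + 12×2 + 2×4 + 6×2 = 102
Ben: 5×4 + 3×3 + 7×5 + 8×2 + 12×3 + 2×2 + 6×1 = 126
Noor: 5×2 + 3×4 + 7×3 + 8×1 + 12×5 + 2×1 + 6×3 = 131

Tomás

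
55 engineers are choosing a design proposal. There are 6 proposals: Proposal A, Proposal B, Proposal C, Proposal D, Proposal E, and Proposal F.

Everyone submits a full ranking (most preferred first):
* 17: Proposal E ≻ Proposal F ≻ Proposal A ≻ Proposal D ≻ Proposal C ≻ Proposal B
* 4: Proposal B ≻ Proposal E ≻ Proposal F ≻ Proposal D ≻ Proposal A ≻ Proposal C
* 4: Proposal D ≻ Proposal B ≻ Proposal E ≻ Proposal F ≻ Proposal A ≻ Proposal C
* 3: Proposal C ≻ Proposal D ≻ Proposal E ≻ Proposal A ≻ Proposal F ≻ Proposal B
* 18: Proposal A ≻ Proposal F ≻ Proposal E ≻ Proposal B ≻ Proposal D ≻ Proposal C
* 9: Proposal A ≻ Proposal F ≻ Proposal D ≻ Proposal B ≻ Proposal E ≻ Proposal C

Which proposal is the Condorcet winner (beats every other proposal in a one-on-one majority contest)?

Proposal E

Proposal E vs Proposal A: 28–27
Proposal E vs Proposal B: 38–17
Proposal E vs Proposal C: 52–3
Proposal E vs Proposal D: 39–16
Proposal E vs Proposal F: 28–27
Proposal E beats every other proposal.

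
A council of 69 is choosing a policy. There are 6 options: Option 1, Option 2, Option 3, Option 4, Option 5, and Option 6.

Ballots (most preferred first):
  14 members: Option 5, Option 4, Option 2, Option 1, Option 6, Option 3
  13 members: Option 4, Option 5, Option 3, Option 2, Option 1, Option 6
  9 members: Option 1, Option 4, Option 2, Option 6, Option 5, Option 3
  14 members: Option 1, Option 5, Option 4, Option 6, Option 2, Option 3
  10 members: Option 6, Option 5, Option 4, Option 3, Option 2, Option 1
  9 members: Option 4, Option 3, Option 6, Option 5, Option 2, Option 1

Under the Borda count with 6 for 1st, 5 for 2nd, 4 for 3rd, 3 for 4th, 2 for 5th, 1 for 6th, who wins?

Option 1: 14×3 + 13×2 + 9×6 + 14×6 + 10×1 + 9×1 = 225
Option 2: 14×4 + 13×3 + 9×4 + 14×2 + 10×2 + 9×2 = 197
Option 3: 14×1 + 13×4 + 9×1 + 14×1 + 10×3 + 9×5 = 164
Option 4: 14×5 + 13×6 + 9×5 + 14×4 + 10×4 + 9×6 = 343
Option 5: 14×6 + 13×5 + 9×2 + 14×5 + 10×5 + 9×3 = 314
Option 6: 14×2 + 13×1 + 9×3 + 14×3 + 10×6 + 9×4 = 206

Option 4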